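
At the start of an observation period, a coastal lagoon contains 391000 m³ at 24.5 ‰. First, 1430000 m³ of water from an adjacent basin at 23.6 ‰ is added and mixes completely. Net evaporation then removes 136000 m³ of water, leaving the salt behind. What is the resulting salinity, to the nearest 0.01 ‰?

25.71 ‰

After mixing: salt = 391,000×24.5 + 1,430,000×23.6 = 43,327,500; volume = 1,821,000 m³
After evaporation: salt unchanged = 43,327,500; volume = 1,821,000 − 136,000 = 1,685,000 m³
S = 43,327,500 / 1,685,000 = 25.7136 ‰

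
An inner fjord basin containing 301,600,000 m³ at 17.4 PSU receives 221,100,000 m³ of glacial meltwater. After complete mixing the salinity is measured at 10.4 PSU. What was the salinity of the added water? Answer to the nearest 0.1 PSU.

0.9 PSU

Salt balance: 301,600,000×17.4 + 221,100,000×S = 522,700,000×10.4
5,247,840,000 + 221,100,000·S = 5,436,080,000
S = (5,436,080,000 − 5,247,840,000) / 221,100,000 = 0.8514 PSU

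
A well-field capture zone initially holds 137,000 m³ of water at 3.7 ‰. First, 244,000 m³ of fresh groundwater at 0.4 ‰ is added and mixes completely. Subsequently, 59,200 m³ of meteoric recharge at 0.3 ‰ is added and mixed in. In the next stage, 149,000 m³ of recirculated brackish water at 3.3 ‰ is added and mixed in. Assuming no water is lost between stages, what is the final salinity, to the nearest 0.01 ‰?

Weighted by volume,
Initial salt = 137,000×3.7 = 506,900
After stage 1: salt = 506,900 + 244,000×0.4 = 604,500; volume = 381,000 m³; S = 1.587 ‰
After stage 2: salt = 604,500 + 59,200×0.3 = 622,260; volume = 440,200 m³; S = 1.414 ‰
After stage 3: salt = 622,260 + 149,000×3.3 = 1,113,960; volume = 589,200 m³
S = 1,113,960 / 589,200 = 1.8906 ‰

1.89 ‰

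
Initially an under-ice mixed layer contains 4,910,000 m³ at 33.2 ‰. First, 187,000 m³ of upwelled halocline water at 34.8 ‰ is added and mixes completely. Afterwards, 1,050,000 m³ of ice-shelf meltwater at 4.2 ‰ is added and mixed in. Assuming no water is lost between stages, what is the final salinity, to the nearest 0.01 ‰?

Weighted by volume,
Initial salt = 4,910,000×33.2 = 163,012,000
After stage 1: salt = 163,012,000 + 187,000×34.8 = 169,519,600; volume = 5,097,000 m³; S = 33.259 ‰
After stage 2: salt = 169,519,600 + 1,050,000×4.2 = 173,929,600; volume = 6,147,000 m³
S = 173,929,600 / 6,147,000 = 28.295 ‰

28.30 ‰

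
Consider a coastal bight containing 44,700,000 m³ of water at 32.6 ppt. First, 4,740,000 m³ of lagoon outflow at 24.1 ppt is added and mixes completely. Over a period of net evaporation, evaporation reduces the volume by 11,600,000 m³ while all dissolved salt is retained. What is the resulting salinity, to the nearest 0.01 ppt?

41.53 ppt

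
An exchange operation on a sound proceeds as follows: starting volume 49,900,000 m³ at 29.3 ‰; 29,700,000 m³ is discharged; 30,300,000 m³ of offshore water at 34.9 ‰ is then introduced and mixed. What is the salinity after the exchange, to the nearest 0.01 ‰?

Remaining after removal: 20,200,000 m³ at 29.3 ‰ (salt = 591,860,000)
After addition: salt = 591,860,000 + 30,300,000×34.9 = 1,649,330,000; volume = 50,500,000 m³
S = 1,649,330,000 / 50,500,000 = 32.66 ‰

32.66 ‰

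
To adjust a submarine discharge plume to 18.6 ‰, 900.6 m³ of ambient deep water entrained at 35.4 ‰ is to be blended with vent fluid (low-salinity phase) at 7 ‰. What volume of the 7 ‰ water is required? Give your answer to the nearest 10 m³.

Salt balance: 900.6×35.4 + V×7 = (900.6+V)×18.6
31,881.24 + 7V = 16,751.16 + 18.6V
15,130.08 = 11.6V
V = 1,304.32 m³

1300 m³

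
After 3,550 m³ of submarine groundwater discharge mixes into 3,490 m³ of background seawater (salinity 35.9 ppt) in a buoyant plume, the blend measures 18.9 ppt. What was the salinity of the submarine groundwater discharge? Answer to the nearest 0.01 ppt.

2.19 ppt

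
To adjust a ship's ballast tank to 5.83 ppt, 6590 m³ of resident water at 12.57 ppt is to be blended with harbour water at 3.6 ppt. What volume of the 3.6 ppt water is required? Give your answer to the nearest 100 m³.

19900 m³

Salt balance: 6,590×12.57 + V×3.6 = (6,590+V)×5.83
82,836.3 + 3.6V = 38,419.7 + 5.83V
44,416.6 = 2.23V
V = 19,917.76 m³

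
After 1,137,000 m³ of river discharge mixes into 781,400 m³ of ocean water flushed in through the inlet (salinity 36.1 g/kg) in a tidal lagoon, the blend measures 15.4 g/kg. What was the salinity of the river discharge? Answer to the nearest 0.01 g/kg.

Salt balance: 781,400×36.1 + 1,137,000×S = 1,918,400×15.4
28,208,540 + 1,137,000·S = 29,543,360
S = (29,543,360 − 28,208,540) / 1,137,000 = 1.174 g/kg

1.17 g/kg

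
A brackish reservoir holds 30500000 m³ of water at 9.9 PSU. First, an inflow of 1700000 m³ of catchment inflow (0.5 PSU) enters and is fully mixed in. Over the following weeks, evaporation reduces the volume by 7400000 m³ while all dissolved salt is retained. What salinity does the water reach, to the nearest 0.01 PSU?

After mixing: salt = 30,500,000×9.9 + 1,700,000×0.5 = 302,800,000; volume = 32,200,000 m³
After evaporation: salt unchanged = 302,800,000; volume = 32,200,000 − 7,400,000 = 24,800,000 m³
S = 302,800,000 / 24,800,000 = 12.2097 PSU

12.21 PSU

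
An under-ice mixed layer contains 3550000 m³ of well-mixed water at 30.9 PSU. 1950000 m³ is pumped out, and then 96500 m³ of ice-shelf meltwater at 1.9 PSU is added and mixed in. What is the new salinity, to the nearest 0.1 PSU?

Remaining after removal: 1,600,000 m³ at 30.9 PSU (salt = 49,440,000)
After addition: salt = 49,440,000 + 96,500×1.9 = 49,623,350; volume = 1,696,500 m³
S = 49,623,350 / 1,696,500 = 29.2504 PSU

29.3 PSU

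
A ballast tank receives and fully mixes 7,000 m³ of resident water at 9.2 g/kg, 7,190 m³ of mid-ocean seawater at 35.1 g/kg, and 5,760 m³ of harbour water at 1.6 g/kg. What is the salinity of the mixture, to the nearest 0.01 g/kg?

Salt balance:
salt = 7,000×9.2 + 7,190×35.1 + 5,760×1.6 = 64,400 + 252,369 + 9,216 = 325,985
volume = 7,000 + 7,190 + 5,760 = 19,950 m³
S = 325,985 / 19,950 = 16.3401 g/kg

16.34 g/kg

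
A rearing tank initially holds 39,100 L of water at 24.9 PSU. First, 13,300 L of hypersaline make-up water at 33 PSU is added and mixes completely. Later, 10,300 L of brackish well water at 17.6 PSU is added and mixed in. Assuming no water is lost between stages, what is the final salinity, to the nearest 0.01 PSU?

Salt balance:
Initial salt = 39,100×24.9 = 973,590
After stage 1: salt = 973,590 + 13,300×33 = 1,412,490; volume = 52,400 L; S = 26.956 PSU
After stage 2: salt = 1,412,490 + 10,300×17.6 = 1,593,770; volume = 62,700 L
S = 1,593,770 / 62,700 = 25.419 PSU

25.42 PSU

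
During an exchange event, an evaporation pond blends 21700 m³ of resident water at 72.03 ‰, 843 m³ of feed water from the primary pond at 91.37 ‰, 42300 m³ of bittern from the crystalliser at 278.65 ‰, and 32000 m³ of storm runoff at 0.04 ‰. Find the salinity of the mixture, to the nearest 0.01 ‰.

Mass of salt is conserved:
salt = 21,700×72.03 + 843×91.37 + 42,300×278.65 + 32,000×0.04 = 1,563,051 + 77,024.91 + 11,786,895 + 1,280 = 13,428,250.91
volume = 21,700 + 843 + 42,300 + 32,000 = 96,843 m³
S = 13,428,250.91 / 96,843 = 138.66 ‰

138.66 ‰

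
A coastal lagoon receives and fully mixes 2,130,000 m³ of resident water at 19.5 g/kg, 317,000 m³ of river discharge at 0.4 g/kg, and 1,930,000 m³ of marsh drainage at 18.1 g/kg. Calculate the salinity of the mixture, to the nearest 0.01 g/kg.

Salt balance:
salt = 2,130,000×19.5 + 317,000×0.4 + 1,930,000×18.1 = 41,535,000 + 126,800 + 34,933,000 = 76,594,800
volume = 2,130,000 + 317,000 + 1,930,000 = 4,377,000 m³
S = 76,594,800 / 4,377,000 = 17.4994 g/kg

17.50 g/kg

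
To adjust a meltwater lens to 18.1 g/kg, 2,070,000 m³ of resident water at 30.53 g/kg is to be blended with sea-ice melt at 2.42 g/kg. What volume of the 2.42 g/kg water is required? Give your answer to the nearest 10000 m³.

1640000 m³

Salt balance: 2,070,000×30.53 + V×2.42 = (2,070,000+V)×18.1
63,197,100 + 2.42V = 37,467,000 + 18.1V
25,730,100 = 15.68V
V = 1,640,950.26 m³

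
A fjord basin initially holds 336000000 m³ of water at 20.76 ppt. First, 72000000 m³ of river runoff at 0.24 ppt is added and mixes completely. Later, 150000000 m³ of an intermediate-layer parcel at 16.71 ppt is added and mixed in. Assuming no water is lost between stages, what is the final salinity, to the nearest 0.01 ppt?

17.02 ppt

Mass of salt is conserved:
Initial salt = 336,000,000×20.76 = 6,975,360,000
After stage 1: salt = 6,975,360,000 + 72,000,000×0.24 = 6,992,640,000; volume = 408,000,000 m³; S = 17.139 ppt
After stage 2: salt = 6,992,640,000 + 150,000,000×16.71 = 9,499,140,000; volume = 558,000,000 m³
S = 9,499,140,000 / 558,000,000 = 17.0235 ppt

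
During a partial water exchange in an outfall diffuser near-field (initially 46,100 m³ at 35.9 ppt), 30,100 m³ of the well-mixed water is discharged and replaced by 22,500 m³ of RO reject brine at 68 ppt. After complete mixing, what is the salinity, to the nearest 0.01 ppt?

54.66 ppt

Remaining after removal: 16,000 m³ at 35.9 ppt (salt = 574,400)
After addition: salt = 574,400 + 22,500×68 = 2,104,400; volume = 38,500 m³
S = 2,104,400 / 38,500 = 54.6597 ppt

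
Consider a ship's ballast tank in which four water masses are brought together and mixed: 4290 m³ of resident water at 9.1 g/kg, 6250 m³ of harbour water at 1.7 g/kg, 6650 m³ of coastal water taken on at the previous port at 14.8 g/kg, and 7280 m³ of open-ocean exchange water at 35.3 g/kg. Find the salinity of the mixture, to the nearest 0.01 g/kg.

Salt balance:
salt = 4,290×9.1 + 6,250×1.7 + 6,650×14.8 + 7,280×35.3 = 39,039 + 10,625 + 98,420 + 256,984 = 405,068
volume = 4,290 + 6,250 + 6,650 + 7,280 = 24,470 m³
S = 405,068 / 24,470 = 16.5537 g/kg

16.55 g/kg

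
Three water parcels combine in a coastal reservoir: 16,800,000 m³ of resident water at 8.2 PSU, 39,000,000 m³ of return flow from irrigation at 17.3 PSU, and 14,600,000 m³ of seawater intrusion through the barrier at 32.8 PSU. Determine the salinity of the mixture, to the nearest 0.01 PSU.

Salt balance:
salt = 16,800,000×8.2 + 39,000,000×17.3 + 14,600,000×32.8 = 137,760,000 + 674,700,000 + 478,880,000 = 1,291,340,000
volume = 16,800,000 + 39,000,000 + 14,600,000 = 70,400,000 m³
S = 1,291,340,000 / 70,400,000 = 18.3429 PSU

18.34 PSU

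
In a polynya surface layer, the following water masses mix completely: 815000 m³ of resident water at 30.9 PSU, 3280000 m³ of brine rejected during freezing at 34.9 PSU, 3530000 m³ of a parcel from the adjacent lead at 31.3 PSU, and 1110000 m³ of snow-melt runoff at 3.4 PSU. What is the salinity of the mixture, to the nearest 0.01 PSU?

29.07 PSU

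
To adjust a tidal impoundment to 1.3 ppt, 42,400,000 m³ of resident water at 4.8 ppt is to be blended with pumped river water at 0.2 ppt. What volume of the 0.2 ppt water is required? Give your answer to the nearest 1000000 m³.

Salt balance: 42,400,000×4.8 + V×0.2 = (42,400,000+V)×1.3
203,520,000 + 0.2V = 55,120,000 + 1.3V
148,400,000 = 1.1V
V = 134,909,090.91 m³

135000000 m³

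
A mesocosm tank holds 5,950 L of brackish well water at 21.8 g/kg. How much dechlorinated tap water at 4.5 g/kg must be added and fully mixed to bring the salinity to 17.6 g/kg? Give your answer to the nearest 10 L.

Salt balance: 5,950×21.8 + V×4.5 = (5,950+V)×17.6
129,710 + 4.5V = 104,720 + 17.6V
24,990 = 13.1V
V = 1,907.63 L

1910 L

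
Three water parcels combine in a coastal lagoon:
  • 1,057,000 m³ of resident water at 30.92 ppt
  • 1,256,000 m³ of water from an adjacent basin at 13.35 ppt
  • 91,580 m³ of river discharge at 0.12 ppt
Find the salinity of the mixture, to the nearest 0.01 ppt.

By conservation of dissolved salt,
salt = 1,057,000×30.92 + 1,256,000×13.35 + 91,580×0.12 = 32,682,440 + 16,767,600 + 10,989.6 = 49,461,029.6
volume = 1,057,000 + 1,256,000 + 91,580 = 2,404,580 m³
S = 49,461,029.6 / 2,404,580 = 20.5695 ppt

20.57 ppt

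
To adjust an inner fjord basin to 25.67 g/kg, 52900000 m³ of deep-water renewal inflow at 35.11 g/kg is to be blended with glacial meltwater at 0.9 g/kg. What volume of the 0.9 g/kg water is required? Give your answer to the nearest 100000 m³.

Salt balance: 52,900,000×35.11 + V×0.9 = (52,900,000+V)×25.67
1,857,319,000 + 0.9V = 1,357,943,000 + 25.67V
499,376,000 = 24.77V
V = 20,160,516.75 m³

20200000 m³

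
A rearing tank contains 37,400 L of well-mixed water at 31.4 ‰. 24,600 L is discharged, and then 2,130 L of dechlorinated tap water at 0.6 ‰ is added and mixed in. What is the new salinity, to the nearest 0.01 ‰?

27.01 ‰

Remaining after removal: 12,800 L at 31.4 ‰ (salt = 401,920)
After addition: salt = 401,920 + 2,130×0.6 = 403,198; volume = 14,930 L
S = 403,198 / 14,930 = 27.0059 ‰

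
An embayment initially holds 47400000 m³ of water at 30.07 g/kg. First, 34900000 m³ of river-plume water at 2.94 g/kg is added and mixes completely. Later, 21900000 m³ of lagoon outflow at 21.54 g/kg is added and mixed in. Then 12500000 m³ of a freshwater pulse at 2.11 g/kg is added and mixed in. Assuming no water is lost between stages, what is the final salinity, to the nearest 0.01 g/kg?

17.36 g/kg

Mass of salt is conserved:
Initial salt = 47,400,000×30.07 = 1,425,318,000
After stage 1: salt = 1,425,318,000 + 34,900,000×2.94 = 1,527,924,000; volume = 82,300,000 m³; S = 18.565 g/kg
After stage 2: salt = 1,527,924,000 + 21,900,000×21.54 = 1,999,650,000; volume = 104,200,000 m³; S = 19.19 g/kg
After stage 3: salt = 1,999,650,000 + 12,500,000×2.11 = 2,026,025,000; volume = 116,700,000 m³
S = 2,026,025,000 / 116,700,000 = 17.361 g/kg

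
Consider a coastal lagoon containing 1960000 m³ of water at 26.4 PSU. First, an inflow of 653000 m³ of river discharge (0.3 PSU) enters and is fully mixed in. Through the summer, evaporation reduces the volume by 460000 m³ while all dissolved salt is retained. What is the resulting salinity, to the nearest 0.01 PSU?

24.12 PSU

After mixing: salt = 1,960,000×26.4 + 653,000×0.3 = 51,939,900; volume = 2,613,000 m³
After evaporation: salt unchanged = 51,939,900; volume = 2,613,000 − 460,000 = 2,153,000 m³
S = 51,939,900 / 2,153,000 = 24.1244 PSU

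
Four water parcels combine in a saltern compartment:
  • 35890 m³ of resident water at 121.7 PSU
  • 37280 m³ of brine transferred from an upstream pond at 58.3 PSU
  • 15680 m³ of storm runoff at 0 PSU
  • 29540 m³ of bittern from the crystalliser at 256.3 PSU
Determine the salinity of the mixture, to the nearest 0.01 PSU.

119.20 PSU

Total salt / total volume:
salt = 35,890×121.7 + 37,280×58.3 + 15,680×0 + 29,540×256.3 = 4,367,813 + 2,173,424 + 0 + 7,571,102 = 14,112,339
volume = 35,890 + 37,280 + 15,680 + 29,540 = 118,390 m³
S = 14,112,339 / 118,390 = 119.2021 PSU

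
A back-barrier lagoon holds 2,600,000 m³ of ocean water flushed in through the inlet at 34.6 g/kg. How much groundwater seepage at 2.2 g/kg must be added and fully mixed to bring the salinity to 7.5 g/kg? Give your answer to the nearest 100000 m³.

Salt balance: 2,600,000×34.6 + V×2.2 = (2,600,000+V)×7.5
89,960,000 + 2.2V = 19,500,000 + 7.5V
70,460,000 = 5.3V
V = 13,294,339.62 m³

13300000 m³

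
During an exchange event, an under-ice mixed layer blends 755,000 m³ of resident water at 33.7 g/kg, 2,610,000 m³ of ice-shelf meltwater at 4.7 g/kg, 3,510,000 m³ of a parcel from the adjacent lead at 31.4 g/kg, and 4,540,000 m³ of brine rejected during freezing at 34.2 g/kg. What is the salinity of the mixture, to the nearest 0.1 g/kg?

Salt balance:
salt = 755,000×33.7 + 2,610,000×4.7 + 3,510,000×31.4 + 4,540,000×34.2 = 25,443,500 + 12,267,000 + 110,214,000 + 155,268,000 = 303,192,500
volume = 755,000 + 2,610,000 + 3,510,000 + 4,540,000 = 11,415,000 m³
S = 303,192,500 / 11,415,000 = 26.561 g/kg

26.6 g/kg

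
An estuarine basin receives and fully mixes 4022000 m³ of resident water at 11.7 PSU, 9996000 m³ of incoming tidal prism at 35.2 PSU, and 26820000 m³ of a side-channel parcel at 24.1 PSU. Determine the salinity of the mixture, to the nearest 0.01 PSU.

25.60 PSU

Mass of salt is conserved:
salt = 4,022,000×11.7 + 9,996,000×35.2 + 26,820,000×24.1 = 47,057,400 + 351,859,200 + 646,362,000 = 1,045,278,600
volume = 4,022,000 + 9,996,000 + 26,820,000 = 40,838,000 m³
S = 1,045,278,600 / 40,838,000 = 25.5957 PSU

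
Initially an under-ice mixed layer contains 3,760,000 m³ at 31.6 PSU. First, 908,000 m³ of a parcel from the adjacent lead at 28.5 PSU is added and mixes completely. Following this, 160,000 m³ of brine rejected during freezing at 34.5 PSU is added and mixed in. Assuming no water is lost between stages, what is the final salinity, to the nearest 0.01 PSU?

31.11 PSU

Mass of salt is conserved:
Initial salt = 3,760,000×31.6 = 118,816,000
After stage 1: salt = 118,816,000 + 908,000×28.5 = 144,694,000; volume = 4,668,000 m³; S = 30.997 PSU
After stage 2: salt = 144,694,000 + 160,000×34.5 = 150,214,000; volume = 4,828,000 m³
S = 150,214,000 / 4,828,000 = 31.1131 PSU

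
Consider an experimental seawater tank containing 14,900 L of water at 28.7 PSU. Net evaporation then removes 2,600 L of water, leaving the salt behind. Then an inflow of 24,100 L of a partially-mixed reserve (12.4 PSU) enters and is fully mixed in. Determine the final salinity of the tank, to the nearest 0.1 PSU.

After evaporation: salt = 14,900×28.7 = 427,630; volume = 14,900 − 2,600 = 12,300 L
After mixing: salt = 427,630 + 24,100×12.4 = 726,470; volume = 12,300 + 24,100 = 36,400 L
S = 726,470 / 36,400 = 19.958 PSU

20.0 PSU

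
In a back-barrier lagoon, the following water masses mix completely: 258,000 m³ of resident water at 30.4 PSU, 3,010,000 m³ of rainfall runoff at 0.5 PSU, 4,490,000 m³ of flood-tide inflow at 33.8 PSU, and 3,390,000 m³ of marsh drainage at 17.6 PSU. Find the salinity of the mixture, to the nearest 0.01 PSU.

By conservation of dissolved salt,
salt = 258,000×30.4 + 3,010,000×0.5 + 4,490,000×33.8 + 3,390,000×17.6 = 7,843,200 + 1,505,000 + 151,762,000 + 59,664,000 = 220,774,200
volume = 258,000 + 3,010,000 + 4,490,000 + 3,390,000 = 11,148,000 m³
S = 220,774,200 / 11,148,000 = 19.8039 PSU

19.80 PSU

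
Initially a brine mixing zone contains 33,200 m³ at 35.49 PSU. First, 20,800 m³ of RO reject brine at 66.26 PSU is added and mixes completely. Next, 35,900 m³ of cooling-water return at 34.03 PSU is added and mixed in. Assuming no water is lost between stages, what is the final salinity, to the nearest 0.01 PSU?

42.03 PSU

Weighted by volume,
Initial salt = 33,200×35.49 = 1,178,268
After stage 1: salt = 1,178,268 + 20,800×66.26 = 2,556,476; volume = 54,000 m³; S = 47.342 PSU
After stage 2: salt = 2,556,476 + 35,900×34.03 = 3,778,153; volume = 89,900 m³
S = 3,778,153 / 89,900 = 42.0262 PSU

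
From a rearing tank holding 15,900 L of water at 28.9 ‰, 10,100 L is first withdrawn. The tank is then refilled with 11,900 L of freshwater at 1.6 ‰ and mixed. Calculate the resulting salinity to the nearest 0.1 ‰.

Remaining after removal: 5,800 L at 28.9 ‰ (salt = 167,620)
After addition: salt = 167,620 + 11,900×1.6 = 186,660; volume = 17,700 L
S = 186,660 / 17,700 = 10.5458 ‰

10.5 ‰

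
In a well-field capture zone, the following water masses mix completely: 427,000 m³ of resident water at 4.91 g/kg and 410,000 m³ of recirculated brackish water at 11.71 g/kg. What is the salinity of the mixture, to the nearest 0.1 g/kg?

8.2 g/kg

Salt balance:
salt = 427,000×4.91 + 410,000×11.71 = 2,096,570 + 4,801,100 = 6,897,670
volume = 427,000 + 410,000 = 837,000 m³
S = 6,897,670 / 837,000 = 8.241 g/kg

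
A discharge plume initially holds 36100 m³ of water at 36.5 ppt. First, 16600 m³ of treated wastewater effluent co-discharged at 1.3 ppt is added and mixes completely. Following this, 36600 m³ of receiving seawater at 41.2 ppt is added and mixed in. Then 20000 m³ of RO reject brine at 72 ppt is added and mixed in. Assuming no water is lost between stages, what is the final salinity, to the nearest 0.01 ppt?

Mass of salt is conserved:
Initial salt = 36,100×36.5 = 1,317,650
After stage 1: salt = 1,317,650 + 16,600×1.3 = 1,339,230; volume = 52,700 m³; S = 25.412 ppt
After stage 2: salt = 1,339,230 + 36,600×41.2 = 2,847,150; volume = 89,300 m³; S = 31.883 ppt
After stage 3: salt = 2,847,150 + 20,000×72 = 4,287,150; volume = 109,300 m³
S = 4,287,150 / 109,300 = 39.2237 ppt

39.22 ppt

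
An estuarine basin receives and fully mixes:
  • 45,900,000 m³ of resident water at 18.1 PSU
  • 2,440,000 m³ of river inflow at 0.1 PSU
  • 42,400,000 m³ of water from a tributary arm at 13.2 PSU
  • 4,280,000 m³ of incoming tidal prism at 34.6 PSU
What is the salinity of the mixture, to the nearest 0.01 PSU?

16.19 PSU

By conservation of dissolved salt,
salt = 45,900,000×18.1 + 2,440,000×0.1 + 42,400,000×13.2 + 4,280,000×34.6 = 830,790,000 + 244,000 + 559,680,000 + 148,088,000 = 1,538,802,000
volume = 45,900,000 + 2,440,000 + 42,400,000 + 4,280,000 = 95,020,000 m³
S = 1,538,802,000 / 95,020,000 = 16.1945 PSU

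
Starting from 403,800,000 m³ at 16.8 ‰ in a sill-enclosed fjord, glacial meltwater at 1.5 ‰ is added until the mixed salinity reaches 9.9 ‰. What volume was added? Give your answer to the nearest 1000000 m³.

Salt balance: 403,800,000×16.8 + V×1.5 = (403,800,000+V)×9.9
6,783,840,000 + 1.5V = 3,997,620,000 + 9.9V
2,786,220,000 = 8.4V
V = 331,692,857.14 m³

332000000 m³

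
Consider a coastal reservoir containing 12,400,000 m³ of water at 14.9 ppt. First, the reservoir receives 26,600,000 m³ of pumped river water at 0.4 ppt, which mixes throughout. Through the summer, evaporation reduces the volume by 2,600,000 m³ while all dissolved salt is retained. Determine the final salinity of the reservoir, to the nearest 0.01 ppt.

5.37 ppt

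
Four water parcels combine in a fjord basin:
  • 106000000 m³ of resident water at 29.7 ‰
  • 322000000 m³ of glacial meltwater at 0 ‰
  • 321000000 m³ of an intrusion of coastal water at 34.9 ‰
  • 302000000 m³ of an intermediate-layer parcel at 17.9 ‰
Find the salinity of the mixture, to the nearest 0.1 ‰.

18.8 ‰

Weighted by volume,
salt = 106,000,000×29.7 + 322,000,000×0 + 321,000,000×34.9 + 302,000,000×17.9 = 3,148,200,000 + 0 + 11,202,900,000 + 5,405,800,000 = 19,756,900,000
volume = 106,000,000 + 322,000,000 + 321,000,000 + 302,000,000 = 1,051,000,000 m³
S = 19,756,900,000 / 1,051,000,000 = 18.798 ‰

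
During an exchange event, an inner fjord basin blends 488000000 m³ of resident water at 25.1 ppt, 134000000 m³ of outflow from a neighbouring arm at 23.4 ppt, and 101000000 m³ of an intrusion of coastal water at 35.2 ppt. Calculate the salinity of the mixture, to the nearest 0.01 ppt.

26.20 ppt

Weighted by volume,
salt = 488,000,000×25.1 + 134,000,000×23.4 + 101,000,000×35.2 = 12,248,800,000 + 3,135,600,000 + 3,555,200,000 = 18,939,600,000
volume = 488,000,000 + 134,000,000 + 101,000,000 = 723,000,000 m³
S = 18,939,600,000 / 723,000,000 = 26.1959 ppt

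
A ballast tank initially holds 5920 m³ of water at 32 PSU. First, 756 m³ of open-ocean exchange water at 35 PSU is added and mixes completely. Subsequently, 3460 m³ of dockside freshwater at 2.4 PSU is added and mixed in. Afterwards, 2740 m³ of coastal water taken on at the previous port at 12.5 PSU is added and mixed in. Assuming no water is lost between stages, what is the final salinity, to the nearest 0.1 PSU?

By conservation of dissolved salt,
Initial salt = 5,920×32 = 189,440
After stage 1: salt = 189,440 + 756×35 = 215,900; volume = 6,676 m³; S = 32.34 PSU
After stage 2: salt = 215,900 + 3,460×2.4 = 224,204; volume = 10,136 m³; S = 22.12 PSU
After stage 3: salt = 224,204 + 2,740×12.5 = 258,454; volume = 12,876 m³
S = 258,454 / 12,876 = 20.0725 PSU

20.1 PSU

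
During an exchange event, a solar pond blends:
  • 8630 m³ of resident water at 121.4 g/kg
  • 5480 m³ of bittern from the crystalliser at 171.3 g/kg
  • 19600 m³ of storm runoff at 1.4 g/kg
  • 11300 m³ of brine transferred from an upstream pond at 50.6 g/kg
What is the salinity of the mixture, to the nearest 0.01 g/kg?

57.45 g/kg

Mass of salt is conserved:
salt = 8,630×121.4 + 5,480×171.3 + 19,600×1.4 + 11,300×50.6 = 1,047,682 + 938,724 + 27,440 + 571,780 = 2,585,626
volume = 8,630 + 5,480 + 19,600 + 11,300 = 45,010 m³
S = 2,585,626 / 45,010 = 57.4456 g/kg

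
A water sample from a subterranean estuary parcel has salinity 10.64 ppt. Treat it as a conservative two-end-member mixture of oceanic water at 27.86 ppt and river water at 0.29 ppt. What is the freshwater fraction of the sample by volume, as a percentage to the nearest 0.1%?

62.5%

Let f be the freshwater fraction. Salt balance per unit volume:
f×0.29 + (1−f)×27.86 = 10.64
f = (27.86 − 10.64) / (27.86 − 0.29) = 17.22/27.57 = 0.6246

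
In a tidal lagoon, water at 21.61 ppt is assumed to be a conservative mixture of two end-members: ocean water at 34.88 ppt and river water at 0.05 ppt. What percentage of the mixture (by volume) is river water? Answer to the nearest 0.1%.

Let f be the freshwater fraction. Salt balance per unit volume:
f×0.05 + (1−f)×34.88 = 21.61
f = (34.88 − 21.61) / (34.88 − 0.05) = 13.27/34.83 = 0.381

38.1%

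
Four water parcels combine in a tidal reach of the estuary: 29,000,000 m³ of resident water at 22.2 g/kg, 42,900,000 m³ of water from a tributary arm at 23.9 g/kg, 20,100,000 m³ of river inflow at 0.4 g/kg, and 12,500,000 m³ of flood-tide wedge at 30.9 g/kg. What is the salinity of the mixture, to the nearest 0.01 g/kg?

19.75 g/kg

Salt balance:
salt = 29,000,000×22.2 + 42,900,000×23.9 + 20,100,000×0.4 + 12,500,000×30.9 = 643,800,000 + 1,025,310,000 + 8,040,000 + 386,250,000 = 2,063,400,000
volume = 29,000,000 + 42,900,000 + 20,100,000 + 12,500,000 = 104,500,000 m³
S = 2,063,400,000 / 104,500,000 = 19.7455 g/kg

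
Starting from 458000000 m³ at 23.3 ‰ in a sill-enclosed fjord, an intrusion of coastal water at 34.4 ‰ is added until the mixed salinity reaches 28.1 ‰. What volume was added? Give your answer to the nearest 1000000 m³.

Salt balance: 458,000,000×23.3 + V×34.4 = (458,000,000+V)×28.1
10,671,400,000 + 34.4V = 12,869,800,000 + 28.1V
2,198,400,000 = 6.3V
V = 348,952,380.95 m³

349000000 m³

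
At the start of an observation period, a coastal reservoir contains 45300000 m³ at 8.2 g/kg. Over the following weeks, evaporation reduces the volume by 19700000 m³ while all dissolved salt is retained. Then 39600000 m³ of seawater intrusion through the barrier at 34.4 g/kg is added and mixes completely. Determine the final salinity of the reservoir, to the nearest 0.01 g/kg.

26.59 g/kg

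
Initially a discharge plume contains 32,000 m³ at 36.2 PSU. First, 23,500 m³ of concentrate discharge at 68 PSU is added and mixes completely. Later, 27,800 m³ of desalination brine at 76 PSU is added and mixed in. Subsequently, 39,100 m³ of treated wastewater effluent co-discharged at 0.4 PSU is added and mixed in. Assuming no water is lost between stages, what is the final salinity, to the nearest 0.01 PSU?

39.91 PSU

Weighted by volume,
Initial salt = 32,000×36.2 = 1,158,400
After stage 1: salt = 1,158,400 + 23,500×68 = 2,756,400; volume = 55,500 m³; S = 49.665 PSU
After stage 2: salt = 2,756,400 + 27,800×76 = 4,869,200; volume = 83,300 m³; S = 58.454 PSU
After stage 3: salt = 4,869,200 + 39,100×0.4 = 4,884,840; volume = 122,400 m³
S = 4,884,840 / 122,400 = 39.9088 PSU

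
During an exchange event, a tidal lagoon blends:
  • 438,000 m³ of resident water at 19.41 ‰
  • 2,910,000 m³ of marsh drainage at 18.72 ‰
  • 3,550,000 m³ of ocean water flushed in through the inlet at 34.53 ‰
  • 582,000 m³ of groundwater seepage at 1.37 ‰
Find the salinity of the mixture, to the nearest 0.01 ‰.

24.91 ‰

Mass of salt is conserved:
salt = 438,000×19.41 + 2,910,000×18.72 + 3,550,000×34.53 + 582,000×1.37 = 8,501,580 + 54,475,200 + 122,581,500 + 797,340 = 186,355,620
volume = 438,000 + 2,910,000 + 3,550,000 + 582,000 = 7,480,000 m³
S = 186,355,620 / 7,480,000 = 24.9139 ‰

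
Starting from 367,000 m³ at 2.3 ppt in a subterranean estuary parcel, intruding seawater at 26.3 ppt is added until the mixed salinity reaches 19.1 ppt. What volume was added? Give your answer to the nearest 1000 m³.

856000 m³

Salt balance: 367,000×2.3 + V×26.3 = (367,000+V)×19.1
844,100 + 26.3V = 7,009,700 + 19.1V
6,165,600 = 7.2V
V = 856,333.33 m³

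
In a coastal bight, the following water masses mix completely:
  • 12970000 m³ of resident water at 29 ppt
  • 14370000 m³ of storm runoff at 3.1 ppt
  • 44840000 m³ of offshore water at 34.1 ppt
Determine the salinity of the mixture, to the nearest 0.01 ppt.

Total salt / total volume:
salt = 12,970,000×29 + 14,370,000×3.1 + 44,840,000×34.1 = 376,130,000 + 44,547,000 + 1,529,044,000 = 1,949,721,000
volume = 12,970,000 + 14,370,000 + 44,840,000 = 72,180,000 m³
S = 1,949,721,000 / 72,180,000 = 27.0119 ppt

27.01 ppt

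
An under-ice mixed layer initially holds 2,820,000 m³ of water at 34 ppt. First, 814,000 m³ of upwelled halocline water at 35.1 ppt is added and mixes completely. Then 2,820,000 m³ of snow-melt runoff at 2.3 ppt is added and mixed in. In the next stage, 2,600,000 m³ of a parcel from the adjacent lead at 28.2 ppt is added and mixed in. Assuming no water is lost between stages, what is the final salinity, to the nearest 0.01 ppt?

22.56 ppt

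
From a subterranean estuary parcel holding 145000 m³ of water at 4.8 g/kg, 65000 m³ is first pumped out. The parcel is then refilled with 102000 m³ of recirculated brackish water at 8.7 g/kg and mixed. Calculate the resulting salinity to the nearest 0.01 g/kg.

6.99 g/kg

Remaining after removal: 80,000 m³ at 4.8 g/kg (salt = 384,000)
After addition: salt = 384,000 + 102,000×8.7 = 1,271,400; volume = 182,000 m³
S = 1,271,400 / 182,000 = 6.9857 g/kg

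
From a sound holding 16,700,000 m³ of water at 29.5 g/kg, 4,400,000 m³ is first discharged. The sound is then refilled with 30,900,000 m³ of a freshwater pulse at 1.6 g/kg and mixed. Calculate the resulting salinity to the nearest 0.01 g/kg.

Remaining after removal: 12,300,000 m³ at 29.5 g/kg (salt = 362,850,000)
After addition: salt = 362,850,000 + 30,900,000×1.6 = 412,290,000; volume = 43,200,000 m³
S = 412,290,000 / 43,200,000 = 9.5438 g/kg

9.54 g/kg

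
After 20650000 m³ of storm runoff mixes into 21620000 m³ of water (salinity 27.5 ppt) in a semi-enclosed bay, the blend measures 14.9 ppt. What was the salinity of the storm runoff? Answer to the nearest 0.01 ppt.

Salt balance: 21,620,000×27.5 + 20,650,000×S = 42,270,000×14.9
594,550,000 + 20,650,000·S = 629,823,000
S = (629,823,000 − 594,550,000) / 20,650,000 = 1.7081 ppt

1.71 ppt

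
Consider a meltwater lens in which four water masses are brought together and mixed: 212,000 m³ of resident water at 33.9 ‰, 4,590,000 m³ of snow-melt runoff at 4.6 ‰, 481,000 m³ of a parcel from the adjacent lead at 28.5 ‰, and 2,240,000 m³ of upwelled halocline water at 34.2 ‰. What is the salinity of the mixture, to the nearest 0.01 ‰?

Total salt / total volume:
salt = 212,000×33.9 + 4,590,000×4.6 + 481,000×28.5 + 2,240,000×34.2 = 7,186,800 + 21,114,000 + 13,708,500 + 76,608,000 = 118,617,300
volume = 212,000 + 4,590,000 + 481,000 + 2,240,000 = 7,523,000 m³
S = 118,617,300 / 7,523,000 = 15.7673 ‰

15.77 ‰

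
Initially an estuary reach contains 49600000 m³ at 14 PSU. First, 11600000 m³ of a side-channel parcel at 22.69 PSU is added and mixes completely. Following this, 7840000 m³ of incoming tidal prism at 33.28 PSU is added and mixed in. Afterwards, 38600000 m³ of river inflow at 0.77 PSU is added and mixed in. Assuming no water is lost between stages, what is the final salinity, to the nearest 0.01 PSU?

11.60 PSU

Weighted by volume,
Initial salt = 49,600,000×14 = 694,400,000
After stage 1: salt = 694,400,000 + 11,600,000×22.69 = 957,604,000; volume = 61,200,000 m³; S = 15.647 PSU
After stage 2: salt = 957,604,000 + 7,840,000×33.28 = 1,218,519,200; volume = 69,040,000 m³; S = 17.649 PSU
After stage 3: salt = 1,218,519,200 + 38,600,000×0.77 = 1,248,241,200; volume = 107,640,000 m³
S = 1,248,241,200 / 107,640,000 = 11.5964 PSU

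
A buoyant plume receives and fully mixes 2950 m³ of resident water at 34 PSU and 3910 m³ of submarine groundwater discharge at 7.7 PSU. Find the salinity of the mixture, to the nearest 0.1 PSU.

By conservation of dissolved salt,
salt = 2,950×34 + 3,910×7.7 = 100,300 + 30,107 = 130,407
volume = 2,950 + 3,910 = 6,860 m³
S = 130,407 / 6,860 = 19.01 PSU

19.0 PSU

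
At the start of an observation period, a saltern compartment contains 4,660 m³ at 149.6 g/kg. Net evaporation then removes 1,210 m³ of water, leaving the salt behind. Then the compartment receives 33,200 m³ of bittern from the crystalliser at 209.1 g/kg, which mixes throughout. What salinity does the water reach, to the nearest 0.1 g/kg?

208.4 g/kg

After evaporation: salt = 4,660×149.6 = 697,136; volume = 4,660 − 1,210 = 3,450 m³
After mixing: salt = 697,136 + 33,200×209.1 = 7,639,256; volume = 3,450 + 33,200 = 36,650 m³
S = 7,639,256 / 36,650 = 208.4381 g/kg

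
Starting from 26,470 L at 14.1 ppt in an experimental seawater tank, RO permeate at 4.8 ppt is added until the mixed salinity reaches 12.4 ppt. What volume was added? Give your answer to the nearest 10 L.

Salt balance: 26,470×14.1 + V×4.8 = (26,470+V)×12.4
373,227 + 4.8V = 328,228 + 12.4V
44,999 = 7.6V
V = 5,920.92 L

5920 L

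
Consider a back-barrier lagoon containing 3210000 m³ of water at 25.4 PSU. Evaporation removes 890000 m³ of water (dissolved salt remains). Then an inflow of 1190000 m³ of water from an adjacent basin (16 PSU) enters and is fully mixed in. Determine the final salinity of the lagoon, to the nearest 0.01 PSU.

28.65 PSU

After evaporation: salt = 3,210,000×25.4 = 81,534,000; volume = 3,210,000 − 890,000 = 2,320,000 m³
After mixing: salt = 81,534,000 + 1,190,000×16 = 100,574,000; volume = 2,320,000 + 1,190,000 = 3,510,000 m³
S = 100,574,000 / 3,510,000 = 28.6536 PSU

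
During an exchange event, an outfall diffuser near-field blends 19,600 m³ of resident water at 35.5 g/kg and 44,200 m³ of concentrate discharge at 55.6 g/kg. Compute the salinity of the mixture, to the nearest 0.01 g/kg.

49.43 g/kg

Total salt / total volume:
salt = 19,600×35.5 + 44,200×55.6 = 695,800 + 2,457,520 = 3,153,320
volume = 19,600 + 44,200 = 63,800 m³
S = 3,153,320 / 63,800 = 49.4251 g/kg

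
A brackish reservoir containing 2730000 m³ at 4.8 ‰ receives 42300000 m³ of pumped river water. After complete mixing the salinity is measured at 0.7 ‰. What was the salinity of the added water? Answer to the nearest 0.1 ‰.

0.4 ‰

Salt balance: 2,730,000×4.8 + 42,300,000×S = 45,030,000×0.7
13,104,000 + 42,300,000·S = 31,521,000
S = (31,521,000 − 13,104,000) / 42,300,000 = 0.4354 ‰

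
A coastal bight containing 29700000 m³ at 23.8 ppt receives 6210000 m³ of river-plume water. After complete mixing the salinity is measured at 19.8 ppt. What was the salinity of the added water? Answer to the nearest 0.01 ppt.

Salt balance: 29,700,000×23.8 + 6,210,000×S = 35,910,000×19.8
706,860,000 + 6,210,000·S = 711,018,000
S = (711,018,000 − 706,860,000) / 6,210,000 = 0.6696 ppt

0.67 ppt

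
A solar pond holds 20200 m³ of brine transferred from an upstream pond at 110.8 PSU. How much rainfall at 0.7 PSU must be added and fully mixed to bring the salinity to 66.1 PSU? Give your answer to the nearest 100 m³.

13800 m³

Salt balance: 20,200×110.8 + V×0.7 = (20,200+V)×66.1
2,238,160 + 0.7V = 1,335,220 + 66.1V
902,940 = 65.4V
V = 13,806.42 m³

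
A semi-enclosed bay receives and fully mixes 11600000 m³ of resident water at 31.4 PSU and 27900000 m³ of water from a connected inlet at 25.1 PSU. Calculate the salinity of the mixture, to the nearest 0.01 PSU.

Total salt / total volume:
salt = 11,600,000×31.4 + 27,900,000×25.1 = 364,240,000 + 700,290,000 = 1,064,530,000
volume = 11,600,000 + 27,900,000 = 39,500,000 m³
S = 1,064,530,000 / 39,500,000 = 26.9501 PSU

26.95 PSU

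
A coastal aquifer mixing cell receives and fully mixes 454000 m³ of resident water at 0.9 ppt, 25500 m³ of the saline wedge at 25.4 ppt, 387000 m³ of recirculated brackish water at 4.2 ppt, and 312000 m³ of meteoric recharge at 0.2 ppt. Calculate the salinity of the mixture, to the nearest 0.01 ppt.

2.33 ppt

Conserving salt mass:
salt = 454,000×0.9 + 25,500×25.4 + 387,000×4.2 + 312,000×0.2 = 408,600 + 647,700 + 1,625,400 + 62,400 = 2,744,100
volume = 454,000 + 25,500 + 387,000 + 312,000 = 1,178,500 m³
S = 2,744,100 / 1,178,500 = 2.3285 ppt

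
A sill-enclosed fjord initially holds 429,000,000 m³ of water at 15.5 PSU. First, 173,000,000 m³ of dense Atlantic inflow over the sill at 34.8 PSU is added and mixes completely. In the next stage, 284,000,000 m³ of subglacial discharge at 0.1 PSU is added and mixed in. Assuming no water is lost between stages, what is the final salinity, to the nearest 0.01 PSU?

14.33 PSU

By conservation of dissolved salt,
Initial salt = 429,000,000×15.5 = 6,649,500,000
After stage 1: salt = 6,649,500,000 + 173,000,000×34.8 = 12,669,900,000; volume = 602,000,000 m³; S = 21.046 PSU
After stage 2: salt = 12,669,900,000 + 284,000,000×0.1 = 12,698,300,000; volume = 886,000,000 m³
S = 12,698,300,000 / 886,000,000 = 14.3322 PSU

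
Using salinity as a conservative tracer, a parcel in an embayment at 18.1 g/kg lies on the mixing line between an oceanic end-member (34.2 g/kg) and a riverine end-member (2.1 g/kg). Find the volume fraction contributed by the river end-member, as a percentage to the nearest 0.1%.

50.2%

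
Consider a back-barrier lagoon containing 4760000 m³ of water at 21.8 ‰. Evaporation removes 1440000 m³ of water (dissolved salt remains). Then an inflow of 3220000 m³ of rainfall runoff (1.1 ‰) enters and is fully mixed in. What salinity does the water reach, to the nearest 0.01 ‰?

16.41 ‰

After evaporation: salt = 4,760,000×21.8 = 103,768,000; volume = 4,760,000 − 1,440,000 = 3,320,000 m³
After mixing: salt = 103,768,000 + 3,220,000×1.1 = 107,310,000; volume = 3,320,000 + 3,220,000 = 6,540,000 m³
S = 107,310,000 / 6,540,000 = 16.4083 ‰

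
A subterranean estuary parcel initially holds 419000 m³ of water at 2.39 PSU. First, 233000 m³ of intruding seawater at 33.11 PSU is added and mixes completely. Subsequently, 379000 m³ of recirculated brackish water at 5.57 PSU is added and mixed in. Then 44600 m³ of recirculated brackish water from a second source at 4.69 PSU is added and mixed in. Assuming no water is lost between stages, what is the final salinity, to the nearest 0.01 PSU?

10.26 PSU

Conserving salt mass:
Initial salt = 419,000×2.39 = 1,001,410
After stage 1: salt = 1,001,410 + 233,000×33.11 = 8,716,040; volume = 652,000 m³; S = 13.368 PSU
After stage 2: salt = 8,716,040 + 379,000×5.57 = 10,827,070; volume = 1,031,000 m³; S = 10.502 PSU
After stage 3: salt = 10,827,070 + 44,600×4.69 = 11,036,244; volume = 1,075,600 m³
S = 11,036,244 / 1,075,600 = 10.2605 PSU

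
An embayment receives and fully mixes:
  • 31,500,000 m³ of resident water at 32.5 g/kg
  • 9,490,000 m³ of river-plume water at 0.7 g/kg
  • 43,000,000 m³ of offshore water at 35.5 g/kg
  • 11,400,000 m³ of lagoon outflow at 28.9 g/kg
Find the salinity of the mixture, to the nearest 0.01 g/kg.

30.26 g/kg

Weighted by volume,
salt = 31,500,000×32.5 + 9,490,000×0.7 + 43,000,000×35.5 + 11,400,000×28.9 = 1,023,750,000 + 6,643,000 + 1,526,500,000 + 329,460,000 = 2,886,353,000
volume = 31,500,000 + 9,490,000 + 43,000,000 + 11,400,000 = 95,390,000 m³
S = 2,886,353,000 / 95,390,000 = 30.2584 g/kg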